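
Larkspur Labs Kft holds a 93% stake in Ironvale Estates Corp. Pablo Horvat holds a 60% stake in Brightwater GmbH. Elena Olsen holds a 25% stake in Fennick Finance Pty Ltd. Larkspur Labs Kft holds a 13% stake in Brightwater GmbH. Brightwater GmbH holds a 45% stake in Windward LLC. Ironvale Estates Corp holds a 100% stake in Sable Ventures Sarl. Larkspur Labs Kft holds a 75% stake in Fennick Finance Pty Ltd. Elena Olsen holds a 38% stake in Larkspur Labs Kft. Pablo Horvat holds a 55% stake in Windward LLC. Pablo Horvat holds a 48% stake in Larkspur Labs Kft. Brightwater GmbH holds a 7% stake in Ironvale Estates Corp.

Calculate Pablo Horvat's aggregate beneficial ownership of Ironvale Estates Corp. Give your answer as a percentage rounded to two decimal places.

49.28%

Pablo reaches Ironvale along 3 paths.
Via Larkspur → Brightwater: 48% × 13% × 7% = 0.4368%.
Via Brightwater: 60% × 7% = 4.2%.
Via Larkspur: 48% × 93% = 44.64%.
Total: 0.4368% + 4.2% + 44.64% = 49.2768%.
Rounded: 49.28%.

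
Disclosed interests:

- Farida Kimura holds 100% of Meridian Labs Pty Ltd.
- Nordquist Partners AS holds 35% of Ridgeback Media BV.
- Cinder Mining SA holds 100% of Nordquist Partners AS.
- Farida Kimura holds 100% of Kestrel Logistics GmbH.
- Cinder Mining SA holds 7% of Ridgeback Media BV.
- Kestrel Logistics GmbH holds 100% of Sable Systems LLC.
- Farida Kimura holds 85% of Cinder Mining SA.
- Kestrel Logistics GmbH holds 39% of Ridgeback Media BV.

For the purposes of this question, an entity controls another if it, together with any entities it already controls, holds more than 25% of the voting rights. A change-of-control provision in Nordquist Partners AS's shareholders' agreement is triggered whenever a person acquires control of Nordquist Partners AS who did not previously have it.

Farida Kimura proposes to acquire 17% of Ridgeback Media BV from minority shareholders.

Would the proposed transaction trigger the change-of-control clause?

No

The purchase changes only Farida's holdings, so Farida is the only person who could newly come to control Nordquist.
Farida holds 85% of Cinder, so Farida controls Cinder.
Cinder holds 100% of Nordquist, so Farida controls Nordquist.
So Farida already controls Nordquist before the transaction.
After the purchase, Farida holds 17% of Ridgeback directly.
Farida controlled Nordquist already, so this is not a new person acquiring control; every other person's position is unchanged or reduced.
No new person acquires control, so the clause is not triggered.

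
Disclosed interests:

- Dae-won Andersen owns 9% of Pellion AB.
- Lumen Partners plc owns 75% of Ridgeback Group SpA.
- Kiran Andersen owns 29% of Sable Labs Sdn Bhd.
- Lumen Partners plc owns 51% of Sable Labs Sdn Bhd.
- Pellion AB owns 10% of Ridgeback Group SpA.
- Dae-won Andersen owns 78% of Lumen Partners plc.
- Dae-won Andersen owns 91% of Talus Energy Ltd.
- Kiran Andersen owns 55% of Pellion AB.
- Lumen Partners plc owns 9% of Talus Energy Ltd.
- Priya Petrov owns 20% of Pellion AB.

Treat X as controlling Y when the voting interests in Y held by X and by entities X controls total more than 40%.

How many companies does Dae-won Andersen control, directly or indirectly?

Dae-won holds 78% of Lumen, so Dae-won controls Lumen.
Lumen holds 75% of Ridgeback, so Dae-won controls Ridgeback.
Dae-won and Lumen together hold 91% + 9% = 100% of Talus, so Dae-won controls Talus.
Lumen holds 51% of Sable, so Dae-won controls Sable.
No other company's threshold is met.
Dae-won controls 4 companies.

4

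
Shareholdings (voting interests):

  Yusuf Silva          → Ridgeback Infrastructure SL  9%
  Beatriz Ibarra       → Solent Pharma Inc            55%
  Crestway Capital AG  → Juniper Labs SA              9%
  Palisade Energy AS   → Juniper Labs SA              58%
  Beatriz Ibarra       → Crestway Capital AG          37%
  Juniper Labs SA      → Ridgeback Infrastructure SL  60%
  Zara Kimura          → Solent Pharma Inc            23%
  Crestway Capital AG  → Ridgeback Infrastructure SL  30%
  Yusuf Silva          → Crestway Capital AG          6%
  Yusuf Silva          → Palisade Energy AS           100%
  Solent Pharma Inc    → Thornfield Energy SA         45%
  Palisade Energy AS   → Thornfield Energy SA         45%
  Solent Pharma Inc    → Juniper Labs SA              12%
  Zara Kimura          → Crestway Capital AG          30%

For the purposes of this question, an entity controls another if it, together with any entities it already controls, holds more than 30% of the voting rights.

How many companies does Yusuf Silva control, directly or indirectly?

4

Yusuf holds 100% of Palisade, so Yusuf controls Palisade.
Palisade holds 58% of Juniper, so Yusuf controls Juniper.
Palisade holds 45% of Thornfield, so Yusuf controls Thornfield.
Yusuf and Juniper together hold 9% + 60% = 69% of Ridgeback, so Yusuf controls Ridgeback.
No other company's threshold is met.
Yusuf controls 4 companies.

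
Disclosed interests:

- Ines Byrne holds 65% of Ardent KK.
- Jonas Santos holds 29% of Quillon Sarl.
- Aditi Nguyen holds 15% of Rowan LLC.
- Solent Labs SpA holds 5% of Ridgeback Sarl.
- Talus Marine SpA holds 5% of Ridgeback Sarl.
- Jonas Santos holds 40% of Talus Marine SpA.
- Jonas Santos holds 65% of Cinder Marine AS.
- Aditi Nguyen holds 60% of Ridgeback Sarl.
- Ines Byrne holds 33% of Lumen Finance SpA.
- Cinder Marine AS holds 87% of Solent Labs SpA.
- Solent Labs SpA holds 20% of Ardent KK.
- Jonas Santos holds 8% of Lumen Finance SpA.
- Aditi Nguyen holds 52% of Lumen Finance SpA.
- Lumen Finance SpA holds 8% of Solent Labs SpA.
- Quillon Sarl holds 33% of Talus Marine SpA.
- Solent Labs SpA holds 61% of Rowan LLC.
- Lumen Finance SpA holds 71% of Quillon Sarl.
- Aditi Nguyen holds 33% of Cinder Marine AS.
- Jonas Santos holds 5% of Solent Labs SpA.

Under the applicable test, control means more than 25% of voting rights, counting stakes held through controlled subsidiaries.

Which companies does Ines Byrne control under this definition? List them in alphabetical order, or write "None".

Ines holds 33% of Lumen, so Ines controls Lumen.
Lumen holds 71% of Quillon, so Ines controls Quillon.
Quillon holds 33% of Talus, so Ines controls Talus.
Ines holds 65% of Ardent, so Ines controls Ardent.
No other company's threshold is met.

Ardent KK, Lumen Finance SpA, Quillon Sarl, Talus Marine SpA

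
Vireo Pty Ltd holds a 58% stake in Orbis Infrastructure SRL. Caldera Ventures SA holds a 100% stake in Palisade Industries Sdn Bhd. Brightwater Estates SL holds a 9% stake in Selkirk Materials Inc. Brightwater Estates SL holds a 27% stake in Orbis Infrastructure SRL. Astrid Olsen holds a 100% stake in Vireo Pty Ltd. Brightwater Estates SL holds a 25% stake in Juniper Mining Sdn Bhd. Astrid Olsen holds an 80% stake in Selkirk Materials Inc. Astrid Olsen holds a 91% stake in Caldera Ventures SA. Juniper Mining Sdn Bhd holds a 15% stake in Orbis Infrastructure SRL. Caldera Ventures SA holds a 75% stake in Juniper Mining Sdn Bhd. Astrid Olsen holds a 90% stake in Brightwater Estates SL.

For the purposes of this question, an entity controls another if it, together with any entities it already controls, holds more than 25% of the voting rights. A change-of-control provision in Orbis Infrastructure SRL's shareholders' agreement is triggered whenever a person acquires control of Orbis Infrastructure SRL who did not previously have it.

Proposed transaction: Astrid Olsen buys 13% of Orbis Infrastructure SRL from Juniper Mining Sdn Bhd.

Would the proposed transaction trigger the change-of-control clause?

No

The purchase adds only to Astrid's holdings (Juniper's stake shrinks), so Astrid is the only person who could newly come to control Orbis.
Astrid holds 91% of Caldera, so Astrid controls Caldera.
Astrid holds 90% of Brightwater, so Astrid controls Brightwater.
Caldera and Brightwater together hold 75% + 25% = 100% of Juniper, so Astrid controls Juniper.
Astrid holds 100% of Vireo, so Astrid controls Vireo.
Vireo and Juniper and Brightwater together hold 58% + 15% + 27% = 100% of Orbis, so Astrid controls Orbis.
So Astrid already controls Orbis before the transaction.
After the purchase, Astrid holds 13% of Orbis directly, and Juniper's stake falls to 2%.
Astrid controlled Orbis already, so this is not a new person acquiring control; every other person's position is unchanged or reduced.
No new person acquires control, so the clause is not triggered.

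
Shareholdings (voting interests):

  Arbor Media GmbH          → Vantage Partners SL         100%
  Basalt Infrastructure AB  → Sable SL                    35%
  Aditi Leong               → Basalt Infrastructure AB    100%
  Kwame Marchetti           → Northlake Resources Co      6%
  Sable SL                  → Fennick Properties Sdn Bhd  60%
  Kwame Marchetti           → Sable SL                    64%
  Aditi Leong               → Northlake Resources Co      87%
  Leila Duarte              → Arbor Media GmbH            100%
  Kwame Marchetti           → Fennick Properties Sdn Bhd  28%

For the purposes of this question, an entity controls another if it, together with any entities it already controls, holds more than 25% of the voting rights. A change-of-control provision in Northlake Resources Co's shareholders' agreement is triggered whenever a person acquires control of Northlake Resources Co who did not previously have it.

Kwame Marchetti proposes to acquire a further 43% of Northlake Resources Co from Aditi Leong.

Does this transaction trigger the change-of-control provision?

The purchase adds only to Kwame's holdings (Aditi's stake shrinks), so Kwame is the only person who could newly come to control Northlake.
Kwame holds 64% of Sable, so Kwame controls Sable.
Kwame and Sable together hold 28% + 60% = 88% of Fennick, so Kwame controls Fennick.
In Northlake, Kwame's side holds only 6%, not > 25%.
So before the transaction, Kwame does not control Northlake.
After the purchase, Kwame's direct stake in Northlake rises to 6% + 43% = 49%, and Aditi's stake falls to 44%.
Kwame holds 49% of Northlake, so Kwame controls Northlake.
Kwame did not control Northlake before and does after, so the clause is triggered.

Yes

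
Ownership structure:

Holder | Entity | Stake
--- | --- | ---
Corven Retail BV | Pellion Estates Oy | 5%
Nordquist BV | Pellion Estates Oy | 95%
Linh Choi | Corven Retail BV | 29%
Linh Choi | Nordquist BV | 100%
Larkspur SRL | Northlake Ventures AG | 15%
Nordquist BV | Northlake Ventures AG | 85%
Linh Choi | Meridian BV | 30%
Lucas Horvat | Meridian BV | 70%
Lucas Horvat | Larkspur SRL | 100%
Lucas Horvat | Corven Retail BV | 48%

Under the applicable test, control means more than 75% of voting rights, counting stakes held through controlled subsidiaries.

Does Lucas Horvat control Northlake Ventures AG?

Lucas holds 100% of Larkspur, so Lucas controls Larkspur.
In Northlake, Lucas's side holds only 15%, not > 75%.
So Lucas does not control Northlake.

No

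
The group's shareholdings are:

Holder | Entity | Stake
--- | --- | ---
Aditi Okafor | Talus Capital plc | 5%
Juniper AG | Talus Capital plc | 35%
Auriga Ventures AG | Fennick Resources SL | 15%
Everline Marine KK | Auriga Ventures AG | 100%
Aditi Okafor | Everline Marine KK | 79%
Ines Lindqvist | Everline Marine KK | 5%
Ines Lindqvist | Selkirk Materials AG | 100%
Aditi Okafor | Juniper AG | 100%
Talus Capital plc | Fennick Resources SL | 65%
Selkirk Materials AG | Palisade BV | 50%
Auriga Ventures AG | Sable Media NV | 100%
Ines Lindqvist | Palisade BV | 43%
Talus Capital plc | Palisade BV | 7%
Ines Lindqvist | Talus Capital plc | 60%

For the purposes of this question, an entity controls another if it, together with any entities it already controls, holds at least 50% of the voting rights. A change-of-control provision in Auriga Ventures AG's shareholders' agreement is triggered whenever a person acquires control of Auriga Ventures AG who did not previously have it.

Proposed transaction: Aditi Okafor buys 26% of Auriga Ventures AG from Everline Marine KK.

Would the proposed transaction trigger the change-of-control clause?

No

The purchase adds only to Aditi's holdings (Everline's stake shrinks), so Aditi is the only person who could newly come to control Auriga.
Aditi holds 79% of Everline, so Aditi controls Everline.
Everline holds 100% of Auriga, so Aditi controls Auriga.
So Aditi already controls Auriga before the transaction.
After the purchase, Aditi holds 26% of Auriga directly, and Everline's stake falls to 74%.
Aditi controlled Auriga already, so this is not a new person acquiring control; every other person's position is unchanged or reduced.
No new person acquires control, so the clause is not triggered.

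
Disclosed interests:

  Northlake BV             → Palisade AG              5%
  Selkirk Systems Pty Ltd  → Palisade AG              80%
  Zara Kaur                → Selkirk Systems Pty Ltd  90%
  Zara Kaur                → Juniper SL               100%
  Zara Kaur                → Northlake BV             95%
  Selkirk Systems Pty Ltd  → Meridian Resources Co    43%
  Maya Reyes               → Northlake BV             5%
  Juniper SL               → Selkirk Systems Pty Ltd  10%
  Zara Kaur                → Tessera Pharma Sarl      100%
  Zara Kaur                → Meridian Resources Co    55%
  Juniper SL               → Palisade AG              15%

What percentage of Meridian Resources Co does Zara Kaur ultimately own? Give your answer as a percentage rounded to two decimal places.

Zara reaches Meridian along 3 paths.
Direct stake: 55% = 55%.
Via Selkirk: 90% × 43% = 38.7%.
Via Juniper → Selkirk: 100% × 10% × 43% = 4.3%.
Total: 55% + 38.7% + 4.3% = 98%.
Rounded: 98.00%.

98.00%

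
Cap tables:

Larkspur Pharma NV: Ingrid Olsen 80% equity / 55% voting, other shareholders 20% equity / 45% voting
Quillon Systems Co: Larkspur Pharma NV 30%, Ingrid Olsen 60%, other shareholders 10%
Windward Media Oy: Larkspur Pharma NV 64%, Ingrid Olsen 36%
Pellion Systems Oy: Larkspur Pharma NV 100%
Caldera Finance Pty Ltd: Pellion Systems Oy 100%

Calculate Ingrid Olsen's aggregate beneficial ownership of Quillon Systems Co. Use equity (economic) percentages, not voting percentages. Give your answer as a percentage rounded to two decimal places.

Ingrid reaches Quillon along 2 paths.
Via Larkspur: 80% × 30% = 24%.
Direct stake: 60% = 60%.
Total: 24% + 60% = 84%.
Rounded: 84.00%.

84.00%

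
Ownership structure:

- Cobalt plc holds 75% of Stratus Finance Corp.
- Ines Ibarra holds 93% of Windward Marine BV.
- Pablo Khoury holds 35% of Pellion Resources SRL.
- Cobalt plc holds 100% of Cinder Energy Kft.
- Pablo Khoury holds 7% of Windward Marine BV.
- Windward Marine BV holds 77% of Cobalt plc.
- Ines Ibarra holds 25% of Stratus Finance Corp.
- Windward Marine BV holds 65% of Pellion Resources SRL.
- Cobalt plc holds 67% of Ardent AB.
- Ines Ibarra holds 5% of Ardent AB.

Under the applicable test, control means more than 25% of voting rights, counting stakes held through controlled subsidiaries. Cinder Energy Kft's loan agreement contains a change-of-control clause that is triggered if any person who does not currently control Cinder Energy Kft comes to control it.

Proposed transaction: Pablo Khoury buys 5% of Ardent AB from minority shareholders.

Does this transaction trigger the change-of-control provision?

The purchase changes only Pablo's holdings, so Pablo is the only person who could newly come to control Cinder.
Pablo holds 35% of Pellion, so Pablo controls Pellion.
Neither Pablo nor any entity Pablo controls holds any voting interest in Cinder.
So before the transaction, Pablo does not control Cinder.
After the purchase, Pablo holds 5% of Ardent directly.
Pablo's side now holds 5% of Ardent, not > 25%, so Pablo still does not control Ardent.
After the transaction, neither Pablo nor any entity Pablo controls holds a voting interest in Cinder, so Pablo still does not control it.
No new person acquires control, so the clause is not triggered.

No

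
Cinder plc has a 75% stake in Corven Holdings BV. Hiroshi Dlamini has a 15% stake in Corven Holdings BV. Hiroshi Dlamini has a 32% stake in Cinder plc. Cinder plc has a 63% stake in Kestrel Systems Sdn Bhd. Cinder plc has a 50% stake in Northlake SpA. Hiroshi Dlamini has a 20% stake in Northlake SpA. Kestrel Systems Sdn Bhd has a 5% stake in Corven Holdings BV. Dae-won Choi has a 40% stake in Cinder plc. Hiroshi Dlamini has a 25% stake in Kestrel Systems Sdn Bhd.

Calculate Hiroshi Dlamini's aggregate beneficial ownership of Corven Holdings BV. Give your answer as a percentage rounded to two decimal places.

41.26%

Hiroshi reaches Corven along 4 paths.
Direct stake: 15% = 15%.
Via Cinder: 32% × 75% = 24%.
Via Kestrel: 25% × 5% = 1.25%.
Via Cinder → Kestrel: 32% × 63% × 5% = 1.008%.
Total: 15% + 24% + 1.25% + 1.008% = 41.258%.
Rounded: 41.26%.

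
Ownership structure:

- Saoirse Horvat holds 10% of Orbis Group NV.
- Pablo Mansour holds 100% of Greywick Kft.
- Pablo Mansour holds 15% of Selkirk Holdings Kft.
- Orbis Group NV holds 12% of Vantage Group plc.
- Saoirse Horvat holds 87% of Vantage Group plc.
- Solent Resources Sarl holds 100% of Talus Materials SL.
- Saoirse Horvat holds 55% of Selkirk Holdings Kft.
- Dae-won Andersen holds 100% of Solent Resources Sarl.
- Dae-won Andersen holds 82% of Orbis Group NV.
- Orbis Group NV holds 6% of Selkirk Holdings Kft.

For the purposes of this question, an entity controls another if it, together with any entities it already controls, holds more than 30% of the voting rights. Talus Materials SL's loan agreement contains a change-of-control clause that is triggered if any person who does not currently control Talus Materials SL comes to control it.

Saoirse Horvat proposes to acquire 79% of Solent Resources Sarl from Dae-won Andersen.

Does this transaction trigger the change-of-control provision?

Yes

The purchase adds only to Saoirse's holdings (Dae-won's stake shrinks), so Saoirse is the only person who could newly come to control Talus.
Saoirse holds 55% of Selkirk, so Saoirse controls Selkirk.
Saoirse holds 87% of Vantage, so Saoirse controls Vantage.
Neither Saoirse nor any entity Saoirse controls holds any voting interest in Talus.
So before the transaction, Saoirse does not control Talus.
After the purchase, Saoirse holds 79% of Solent directly, and Dae-won's stake falls to 21%.
Saoirse holds 79% of Solent, so Saoirse controls Solent.
Solent holds 100% of Talus, so Saoirse controls Talus.
Saoirse did not control Talus before and does after, so the clause is triggered.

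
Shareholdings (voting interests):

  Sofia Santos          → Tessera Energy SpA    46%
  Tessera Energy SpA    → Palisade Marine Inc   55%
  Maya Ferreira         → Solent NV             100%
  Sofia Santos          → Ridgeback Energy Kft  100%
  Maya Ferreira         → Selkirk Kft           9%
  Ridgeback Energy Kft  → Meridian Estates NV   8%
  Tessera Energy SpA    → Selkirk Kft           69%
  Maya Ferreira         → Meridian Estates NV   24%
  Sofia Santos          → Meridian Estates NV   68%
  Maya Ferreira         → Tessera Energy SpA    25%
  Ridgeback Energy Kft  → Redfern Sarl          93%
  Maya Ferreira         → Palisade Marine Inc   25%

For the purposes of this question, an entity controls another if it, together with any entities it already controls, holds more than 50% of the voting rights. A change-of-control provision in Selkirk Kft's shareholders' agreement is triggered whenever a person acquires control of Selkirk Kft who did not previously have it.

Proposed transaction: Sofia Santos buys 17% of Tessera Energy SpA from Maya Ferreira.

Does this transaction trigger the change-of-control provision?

The purchase adds only to Sofia's holdings (Maya's stake shrinks), so Sofia is the only person who could newly come to control Selkirk.
Sofia holds 100% of Ridgeback, so Sofia controls Ridgeback.
Sofia and Ridgeback together hold 68% + 8% = 76% of Meridian, so Sofia controls Meridian.
Ridgeback holds 93% of Redfern, so Sofia controls Redfern.
Neither Sofia nor any entity Sofia controls holds any voting interest in Selkirk.
So before the transaction, Sofia does not control Selkirk.
After the purchase, Sofia's direct stake in Tessera rises to 46% + 17% = 63%, and Maya's stake falls to 8%.
Sofia holds 63% of Tessera, so Sofia controls Tessera.
Tessera holds 69% of Selkirk, so Sofia controls Selkirk.
Sofia did not control Selkirk before and does after, so the clause is triggered.

Yes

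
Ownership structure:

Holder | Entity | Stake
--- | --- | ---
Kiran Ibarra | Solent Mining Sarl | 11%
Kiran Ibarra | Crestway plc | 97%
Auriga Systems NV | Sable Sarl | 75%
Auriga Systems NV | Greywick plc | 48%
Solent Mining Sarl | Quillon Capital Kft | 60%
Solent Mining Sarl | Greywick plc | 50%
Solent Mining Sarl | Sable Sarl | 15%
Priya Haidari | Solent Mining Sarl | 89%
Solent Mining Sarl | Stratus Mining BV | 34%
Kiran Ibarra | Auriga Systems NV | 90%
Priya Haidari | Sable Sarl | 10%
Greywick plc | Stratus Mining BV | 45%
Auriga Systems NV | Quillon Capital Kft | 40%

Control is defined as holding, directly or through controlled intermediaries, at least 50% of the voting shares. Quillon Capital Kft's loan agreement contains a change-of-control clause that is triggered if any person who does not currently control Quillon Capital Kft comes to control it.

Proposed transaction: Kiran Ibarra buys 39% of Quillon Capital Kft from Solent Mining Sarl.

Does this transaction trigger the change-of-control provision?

Yes

The purchase adds only to Kiran's holdings (Solent's stake shrinks), so Kiran is the only person who could newly come to control Quillon.
Kiran holds 90% of Auriga, so Kiran controls Auriga.
Kiran holds 97% of Crestway, so Kiran controls Crestway.
Auriga holds 75% of Sable, so Kiran controls Sable.
In Quillon, Kiran's side holds only 40%, not ≥ 50%.
So before the transaction, Kiran does not control Quillon.
After the purchase, Kiran holds 39% of Quillon directly, and Solent's stake falls to 21%.
Auriga and Kiran together hold 40% + 39% = 79% of Quillon, so Kiran controls Quillon.
Kiran did not control Quillon before and does after, so the clause is triggered.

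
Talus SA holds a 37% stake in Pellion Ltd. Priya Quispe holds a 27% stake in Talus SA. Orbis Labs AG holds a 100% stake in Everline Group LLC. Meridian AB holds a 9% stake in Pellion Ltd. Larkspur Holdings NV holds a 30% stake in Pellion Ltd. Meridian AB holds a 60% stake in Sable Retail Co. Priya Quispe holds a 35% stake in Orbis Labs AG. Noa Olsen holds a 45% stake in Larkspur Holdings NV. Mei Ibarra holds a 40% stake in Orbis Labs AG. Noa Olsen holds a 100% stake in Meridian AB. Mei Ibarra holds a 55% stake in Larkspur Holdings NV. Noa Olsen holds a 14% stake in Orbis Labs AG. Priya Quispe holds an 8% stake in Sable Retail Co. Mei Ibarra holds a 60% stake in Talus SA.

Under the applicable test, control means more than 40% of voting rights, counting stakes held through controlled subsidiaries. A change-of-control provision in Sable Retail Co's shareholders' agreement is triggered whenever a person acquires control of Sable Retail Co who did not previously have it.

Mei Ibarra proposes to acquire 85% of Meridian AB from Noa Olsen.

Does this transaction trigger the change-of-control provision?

Yes

The purchase adds only to Mei's holdings (Noa's stake shrinks), so Mei is the only person who could newly come to control Sable.
Mei holds 55% of Larkspur, so Mei controls Larkspur.
Mei holds 60% of Talus, so Mei controls Talus.
Larkspur and Talus together hold 30% + 37% = 67% of Pellion, so Mei controls Pellion.
Neither Mei nor any entity Mei controls holds any voting interest in Sable.
So before the transaction, Mei does not control Sable.
After the purchase, Mei holds 85% of Meridian directly, and Noa's stake falls to 15%.
Mei holds 85% of Meridian, so Mei controls Meridian.
Meridian holds 60% of Sable, so Mei controls Sable.
Mei did not control Sable before and does after, so the clause is triggered.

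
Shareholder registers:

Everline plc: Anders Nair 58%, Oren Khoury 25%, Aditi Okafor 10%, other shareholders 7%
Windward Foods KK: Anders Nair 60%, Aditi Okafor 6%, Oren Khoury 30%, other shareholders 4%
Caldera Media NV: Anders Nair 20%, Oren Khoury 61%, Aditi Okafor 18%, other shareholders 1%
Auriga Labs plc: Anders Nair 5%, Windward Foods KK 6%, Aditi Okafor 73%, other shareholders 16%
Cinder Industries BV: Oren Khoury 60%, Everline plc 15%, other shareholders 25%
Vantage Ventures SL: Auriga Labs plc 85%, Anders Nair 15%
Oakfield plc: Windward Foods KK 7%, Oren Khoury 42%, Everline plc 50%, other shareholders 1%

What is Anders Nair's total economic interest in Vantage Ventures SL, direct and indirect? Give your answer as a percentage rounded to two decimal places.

Anders reaches Vantage along 3 paths.
Via Auriga: 5% × 85% = 4.25%.
Via Windward → Auriga: 60% × 6% × 85% = 3.06%.
Direct stake: 15% = 15%.
Total: 4.25% + 3.06% + 15% = 22.31%.

22.31%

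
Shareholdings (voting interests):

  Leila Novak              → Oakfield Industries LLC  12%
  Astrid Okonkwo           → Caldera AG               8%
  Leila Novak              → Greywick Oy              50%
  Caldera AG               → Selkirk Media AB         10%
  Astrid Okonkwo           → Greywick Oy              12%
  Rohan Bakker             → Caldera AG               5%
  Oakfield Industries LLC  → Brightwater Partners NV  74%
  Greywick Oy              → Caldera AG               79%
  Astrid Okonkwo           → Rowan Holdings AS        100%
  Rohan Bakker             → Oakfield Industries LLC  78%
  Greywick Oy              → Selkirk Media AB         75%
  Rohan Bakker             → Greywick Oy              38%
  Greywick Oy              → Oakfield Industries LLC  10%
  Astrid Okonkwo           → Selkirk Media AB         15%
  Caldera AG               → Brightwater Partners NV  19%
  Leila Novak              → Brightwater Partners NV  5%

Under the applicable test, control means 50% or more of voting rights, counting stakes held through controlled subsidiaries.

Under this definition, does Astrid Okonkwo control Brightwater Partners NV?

No

Astrid holds 100% of Rowan, so Astrid controls Rowan.
Neither Astrid nor any entity Astrid controls holds any voting interest in Brightwater.
So Astrid does not control Brightwater.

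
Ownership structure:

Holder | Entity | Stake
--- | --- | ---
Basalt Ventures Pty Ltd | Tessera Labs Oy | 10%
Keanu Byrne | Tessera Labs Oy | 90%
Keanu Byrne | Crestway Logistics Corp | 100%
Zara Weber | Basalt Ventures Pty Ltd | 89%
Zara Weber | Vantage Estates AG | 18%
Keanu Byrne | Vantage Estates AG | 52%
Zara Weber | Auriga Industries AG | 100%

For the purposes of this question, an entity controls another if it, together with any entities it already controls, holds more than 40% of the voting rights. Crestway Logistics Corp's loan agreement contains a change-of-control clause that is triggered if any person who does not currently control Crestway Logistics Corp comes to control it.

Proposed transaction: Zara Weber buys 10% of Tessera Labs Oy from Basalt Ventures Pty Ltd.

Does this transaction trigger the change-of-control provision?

The purchase adds only to Zara's holdings (Basalt's stake shrinks), so Zara is the only person who could newly come to control Crestway.
Zara holds 100% of Auriga, so Zara controls Auriga.
Zara holds 89% of Basalt, so Zara controls Basalt.
Neither Zara nor any entity Zara controls holds any voting interest in Crestway.
So before the transaction, Zara does not control Crestway.
After the purchase, Zara holds 10% of Tessera directly, and Basalt's stake falls to 0%.
Zara's side now holds 10% of Tessera, not > 40%, so Zara still does not control Tessera.
After the transaction, neither Zara nor any entity Zara controls holds a voting interest in Crestway, so Zara still does not control it.
No new person acquires control, so the clause is not triggered.

No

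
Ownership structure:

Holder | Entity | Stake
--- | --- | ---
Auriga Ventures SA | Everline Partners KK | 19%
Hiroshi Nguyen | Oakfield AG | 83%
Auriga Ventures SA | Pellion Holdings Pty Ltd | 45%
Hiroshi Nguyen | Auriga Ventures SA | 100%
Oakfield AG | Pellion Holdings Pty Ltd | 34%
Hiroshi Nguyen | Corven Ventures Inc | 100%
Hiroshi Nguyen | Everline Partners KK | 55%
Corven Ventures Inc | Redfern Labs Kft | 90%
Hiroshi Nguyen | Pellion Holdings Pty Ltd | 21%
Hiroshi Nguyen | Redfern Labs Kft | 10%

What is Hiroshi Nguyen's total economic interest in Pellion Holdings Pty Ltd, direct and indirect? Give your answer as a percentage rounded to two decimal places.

94.22%

Hiroshi reaches Pellion along 3 paths.
Via Oakfield: 83% × 34% = 28.22%.
Direct stake: 21% = 21%.
Via Auriga: 100% × 45% = 45%.
Total: 28.22% + 21% + 45% = 94.22%.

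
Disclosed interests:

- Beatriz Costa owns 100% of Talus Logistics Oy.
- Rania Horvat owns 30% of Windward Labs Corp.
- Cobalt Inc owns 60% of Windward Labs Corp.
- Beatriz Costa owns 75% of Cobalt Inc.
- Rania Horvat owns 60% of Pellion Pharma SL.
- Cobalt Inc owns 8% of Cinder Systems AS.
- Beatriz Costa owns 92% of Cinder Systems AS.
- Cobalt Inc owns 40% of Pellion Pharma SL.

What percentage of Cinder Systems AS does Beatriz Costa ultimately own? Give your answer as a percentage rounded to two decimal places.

Beatriz reaches Cinder along 2 paths.
Via Cobalt: 75% × 8% = 6%.
Direct stake: 92% = 92%.
Total: 6% + 92% = 98%.
Rounded: 98.00%.

98.00%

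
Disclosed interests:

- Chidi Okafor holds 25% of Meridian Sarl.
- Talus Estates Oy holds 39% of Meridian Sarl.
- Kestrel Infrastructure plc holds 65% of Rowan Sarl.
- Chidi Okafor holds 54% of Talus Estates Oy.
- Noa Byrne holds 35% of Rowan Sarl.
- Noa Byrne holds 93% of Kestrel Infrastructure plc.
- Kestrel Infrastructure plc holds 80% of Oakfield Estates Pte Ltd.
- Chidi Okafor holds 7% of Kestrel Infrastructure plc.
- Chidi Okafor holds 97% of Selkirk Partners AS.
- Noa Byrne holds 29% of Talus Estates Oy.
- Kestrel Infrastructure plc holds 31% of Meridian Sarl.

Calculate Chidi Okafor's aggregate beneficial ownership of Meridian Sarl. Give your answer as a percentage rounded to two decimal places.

48.23%

Chidi reaches Meridian along 3 paths.
Direct stake: 25% = 25%.
Via Kestrel: 7% × 31% = 2.17%.
Via Talus: 54% × 39% = 21.06%.
Total: 25% + 2.17% + 21.06% = 48.23%.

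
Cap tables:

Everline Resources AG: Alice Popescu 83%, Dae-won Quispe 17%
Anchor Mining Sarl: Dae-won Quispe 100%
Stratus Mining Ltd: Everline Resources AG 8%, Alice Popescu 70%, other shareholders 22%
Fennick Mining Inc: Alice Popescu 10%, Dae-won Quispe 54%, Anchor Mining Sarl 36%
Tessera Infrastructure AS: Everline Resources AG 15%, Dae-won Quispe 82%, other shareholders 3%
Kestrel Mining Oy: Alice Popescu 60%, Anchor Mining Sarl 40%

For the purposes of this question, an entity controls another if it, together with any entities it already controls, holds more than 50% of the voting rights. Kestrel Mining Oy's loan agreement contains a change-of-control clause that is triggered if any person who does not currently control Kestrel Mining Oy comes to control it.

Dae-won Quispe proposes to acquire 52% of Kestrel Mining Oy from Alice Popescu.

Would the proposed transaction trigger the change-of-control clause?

Yes

The purchase adds only to Dae-won's holdings (Alice's stake shrinks), so Dae-won is the only person who could newly come to control Kestrel.
Dae-won holds 100% of Anchor, so Dae-won controls Anchor.
Dae-won and Anchor together hold 54% + 36% = 90% of Fennick, so Dae-won controls Fennick.
Dae-won holds 82% of Tessera, so Dae-won controls Tessera.
In Kestrel, Dae-won's side holds only 40%, not > 50%.
So before the transaction, Dae-won does not control Kestrel.
After the purchase, Dae-won holds 52% of Kestrel directly, and Alice's stake falls to 8%.
Anchor and Dae-won together hold 40% + 52% = 92% of Kestrel, so Dae-won controls Kestrel.
Dae-won did not control Kestrel before and does after, so the clause is triggered.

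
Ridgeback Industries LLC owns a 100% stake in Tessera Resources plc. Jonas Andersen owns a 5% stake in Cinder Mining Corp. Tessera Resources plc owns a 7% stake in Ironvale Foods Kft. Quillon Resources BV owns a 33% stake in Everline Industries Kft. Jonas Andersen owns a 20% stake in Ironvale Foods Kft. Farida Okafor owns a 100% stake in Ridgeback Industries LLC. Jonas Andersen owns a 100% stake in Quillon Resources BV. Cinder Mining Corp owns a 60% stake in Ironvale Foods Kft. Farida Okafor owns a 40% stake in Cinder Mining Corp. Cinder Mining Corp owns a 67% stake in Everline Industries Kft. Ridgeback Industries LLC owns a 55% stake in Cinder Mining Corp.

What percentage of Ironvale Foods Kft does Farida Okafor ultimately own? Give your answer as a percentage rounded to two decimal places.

Farida reaches Ironvale along 3 paths.
Via Ridgeback → Cinder: 100% × 55% × 60% = 33%.
Via Cinder: 40% × 60% = 24%.
Via Ridgeback → Tessera: 100% × 100% × 7% = 7%.
Total: 33% + 24% + 7% = 64%.
Rounded: 64.00%.

64.00%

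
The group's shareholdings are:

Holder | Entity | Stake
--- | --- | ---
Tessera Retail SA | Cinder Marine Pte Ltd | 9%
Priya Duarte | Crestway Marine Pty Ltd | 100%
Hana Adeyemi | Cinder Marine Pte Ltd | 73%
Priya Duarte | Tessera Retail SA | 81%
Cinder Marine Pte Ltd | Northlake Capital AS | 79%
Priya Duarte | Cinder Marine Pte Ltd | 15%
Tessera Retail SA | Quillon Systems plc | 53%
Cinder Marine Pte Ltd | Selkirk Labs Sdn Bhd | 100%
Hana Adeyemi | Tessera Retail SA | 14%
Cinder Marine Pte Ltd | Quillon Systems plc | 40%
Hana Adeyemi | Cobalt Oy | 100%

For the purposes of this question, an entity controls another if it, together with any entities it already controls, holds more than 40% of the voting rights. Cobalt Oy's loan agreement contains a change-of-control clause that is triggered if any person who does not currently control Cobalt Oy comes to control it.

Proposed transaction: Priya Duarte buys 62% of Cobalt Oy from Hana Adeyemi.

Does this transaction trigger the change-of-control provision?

Yes

The purchase adds only to Priya's holdings (Hana's stake shrinks), so Priya is the only person who could newly come to control Cobalt.
Priya holds 81% of Tessera, so Priya controls Tessera.
Tessera holds 53% of Quillon, so Priya controls Quillon.
Priya holds 100% of Crestway, so Priya controls Crestway.
Neither Priya nor any entity Priya controls holds any voting interest in Cobalt.
So before the transaction, Priya does not control Cobalt.
After the purchase, Priya holds 62% of Cobalt directly, and Hana's stake falls to 38%.
Priya holds 62% of Cobalt, so Priya controls Cobalt.
Priya did not control Cobalt before and does after, so the clause is triggered.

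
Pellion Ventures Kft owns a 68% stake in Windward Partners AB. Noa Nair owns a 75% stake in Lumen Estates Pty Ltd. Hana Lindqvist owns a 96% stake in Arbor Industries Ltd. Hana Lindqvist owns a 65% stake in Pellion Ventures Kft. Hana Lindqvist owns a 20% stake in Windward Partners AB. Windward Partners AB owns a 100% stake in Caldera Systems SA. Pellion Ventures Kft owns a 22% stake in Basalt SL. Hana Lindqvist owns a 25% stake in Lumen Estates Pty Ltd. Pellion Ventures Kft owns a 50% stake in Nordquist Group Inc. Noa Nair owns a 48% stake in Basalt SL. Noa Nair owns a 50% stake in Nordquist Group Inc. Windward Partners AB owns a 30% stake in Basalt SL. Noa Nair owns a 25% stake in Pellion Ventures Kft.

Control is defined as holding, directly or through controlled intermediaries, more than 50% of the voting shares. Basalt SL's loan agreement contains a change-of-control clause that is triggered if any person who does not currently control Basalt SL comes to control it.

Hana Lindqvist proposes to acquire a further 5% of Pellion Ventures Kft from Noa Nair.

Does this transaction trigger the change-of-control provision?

The purchase adds only to Hana's holdings (Noa's stake shrinks), so Hana is the only person who could newly come to control Basalt.
Hana holds 65% of Pellion, so Hana controls Pellion.
Pellion and Hana together hold 68% + 20% = 88% of Windward, so Hana controls Windward.
Windward and Pellion together hold 30% + 22% = 52% of Basalt, so Hana controls Basalt.
So Hana already controls Basalt before the transaction.
After the purchase, Hana's direct stake in Pellion rises to 65% + 5% = 70%, and Noa's stake falls to 20%.
Hana controlled Basalt already, so this is not a new person acquiring control; every other person's position is unchanged or reduced.
No new person acquires control, so the clause is not triggered.

No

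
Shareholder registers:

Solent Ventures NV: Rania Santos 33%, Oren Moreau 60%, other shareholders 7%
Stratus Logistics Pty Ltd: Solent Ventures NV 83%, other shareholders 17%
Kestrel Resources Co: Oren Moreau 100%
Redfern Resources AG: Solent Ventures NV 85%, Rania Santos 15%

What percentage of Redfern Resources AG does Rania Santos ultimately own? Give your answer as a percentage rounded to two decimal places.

Rania reaches Redfern along 2 paths.
Via Solent: 33% × 85% = 28.05%.
Direct stake: 15% = 15%.
Total: 28.05% + 15% = 43.05%.

43.05%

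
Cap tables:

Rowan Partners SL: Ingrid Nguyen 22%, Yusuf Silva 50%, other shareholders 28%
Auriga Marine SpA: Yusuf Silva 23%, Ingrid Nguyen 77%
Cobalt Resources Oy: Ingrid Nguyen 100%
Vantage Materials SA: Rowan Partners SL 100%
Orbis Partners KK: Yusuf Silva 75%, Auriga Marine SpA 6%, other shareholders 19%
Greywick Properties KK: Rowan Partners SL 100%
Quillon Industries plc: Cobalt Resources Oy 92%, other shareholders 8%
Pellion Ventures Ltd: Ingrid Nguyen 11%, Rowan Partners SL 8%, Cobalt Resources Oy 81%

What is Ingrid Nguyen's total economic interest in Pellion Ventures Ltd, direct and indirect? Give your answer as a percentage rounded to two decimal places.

Ingrid reaches Pellion along 3 paths.
Direct stake: 11% = 11%.
Via Rowan: 22% × 8% = 1.76%.
Via Cobalt: 100% × 81% = 81%.
Total: 11% + 1.76% + 81% = 93.76%.

93.76%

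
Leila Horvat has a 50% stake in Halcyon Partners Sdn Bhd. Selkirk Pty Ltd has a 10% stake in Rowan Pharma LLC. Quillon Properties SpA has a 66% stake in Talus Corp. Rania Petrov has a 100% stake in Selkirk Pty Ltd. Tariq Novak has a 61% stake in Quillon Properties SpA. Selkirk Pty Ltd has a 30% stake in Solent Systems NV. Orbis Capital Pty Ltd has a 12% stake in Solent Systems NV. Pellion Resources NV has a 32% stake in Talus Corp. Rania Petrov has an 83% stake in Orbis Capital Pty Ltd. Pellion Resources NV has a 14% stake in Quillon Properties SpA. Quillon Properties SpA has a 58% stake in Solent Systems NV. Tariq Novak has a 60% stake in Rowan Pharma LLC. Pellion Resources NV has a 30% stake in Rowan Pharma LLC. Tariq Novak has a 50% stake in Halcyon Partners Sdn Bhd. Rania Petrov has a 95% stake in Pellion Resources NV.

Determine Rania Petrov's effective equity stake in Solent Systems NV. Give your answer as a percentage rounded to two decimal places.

Rania reaches Solent along 3 paths.
Via Orbis: 83% × 12% = 9.96%.
Via Pellion → Quillon: 95% × 14% × 58% = 7.714%.
Via Selkirk: 100% × 30% = 30%.
Total: 9.96% + 7.714% + 30% = 47.674%.
Rounded: 47.67%.

47.67%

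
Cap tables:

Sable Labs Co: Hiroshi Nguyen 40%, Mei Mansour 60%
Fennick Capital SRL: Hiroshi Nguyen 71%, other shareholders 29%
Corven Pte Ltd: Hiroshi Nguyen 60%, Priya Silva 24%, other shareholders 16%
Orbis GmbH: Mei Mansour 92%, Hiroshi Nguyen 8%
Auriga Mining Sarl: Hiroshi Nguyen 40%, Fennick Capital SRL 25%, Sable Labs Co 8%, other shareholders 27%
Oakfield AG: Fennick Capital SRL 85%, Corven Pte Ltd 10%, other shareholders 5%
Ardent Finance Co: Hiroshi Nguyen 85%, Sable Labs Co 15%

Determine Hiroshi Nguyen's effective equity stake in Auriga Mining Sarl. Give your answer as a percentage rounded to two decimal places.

Hiroshi reaches Auriga along 3 paths.
Direct stake: 40% = 40%.
Via Fennick: 71% × 25% = 17.75%.
Via Sable: 40% × 8% = 3.2%.
Total: 40% + 17.75% + 3.2% = 60.95%.

60.95%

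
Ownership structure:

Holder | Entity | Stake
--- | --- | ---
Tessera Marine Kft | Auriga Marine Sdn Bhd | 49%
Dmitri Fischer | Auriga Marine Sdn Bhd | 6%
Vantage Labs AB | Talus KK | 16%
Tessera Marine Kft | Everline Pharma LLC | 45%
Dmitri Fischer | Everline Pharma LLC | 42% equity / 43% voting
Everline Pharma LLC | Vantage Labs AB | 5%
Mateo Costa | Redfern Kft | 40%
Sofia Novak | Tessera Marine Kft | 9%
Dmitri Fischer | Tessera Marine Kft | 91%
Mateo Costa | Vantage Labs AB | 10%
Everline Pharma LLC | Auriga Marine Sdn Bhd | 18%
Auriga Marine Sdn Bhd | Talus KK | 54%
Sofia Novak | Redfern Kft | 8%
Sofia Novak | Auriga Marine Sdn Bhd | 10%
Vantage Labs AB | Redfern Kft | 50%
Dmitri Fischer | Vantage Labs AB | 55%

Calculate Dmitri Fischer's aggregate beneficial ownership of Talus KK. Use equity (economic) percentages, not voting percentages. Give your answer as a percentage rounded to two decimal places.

Dmitri reaches Talus along 7 paths.
Via Tessera → Everline → Vantage: 91% × 45% × 5% × 16% = 0.3276%.
Via Everline → Vantage: 42% × 5% × 16% = 0.336%.
Via Vantage: 55% × 16% = 8.8%.
Via Tessera → Everline → Auriga: 91% × 45% × 18% × 54% = 3.98034%.
Via Everline → Auriga: 42% × 18% × 54% = 4.0824%.
Via Tessera → Auriga: 91% × 49% × 54% = 24.0786%.
Via Auriga: 6% × 54% = 3.24%.
Total: 0.3276% + 0.336% + 8.8% + 3.98034% + 4.0824% + 24.0786% + 3.24% = 44.84494%.
Rounded: 44.84%.

44.84%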